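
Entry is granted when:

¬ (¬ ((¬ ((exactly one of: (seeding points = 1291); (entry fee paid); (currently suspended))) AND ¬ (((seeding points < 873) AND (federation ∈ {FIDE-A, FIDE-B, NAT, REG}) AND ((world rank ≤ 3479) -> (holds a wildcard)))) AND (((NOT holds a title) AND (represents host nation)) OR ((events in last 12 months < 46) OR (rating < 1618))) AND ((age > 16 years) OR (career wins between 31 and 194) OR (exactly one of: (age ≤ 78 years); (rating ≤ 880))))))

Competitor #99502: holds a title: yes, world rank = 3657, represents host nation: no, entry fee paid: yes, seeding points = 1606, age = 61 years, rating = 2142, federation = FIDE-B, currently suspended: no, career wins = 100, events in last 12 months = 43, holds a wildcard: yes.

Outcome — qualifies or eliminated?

Atomic conditions:
  seeding points = 1291: 1606 == 1291 is false
  entry fee paid: yes → true
  currently suspended: no → false
  seeding points < 873: 1606 < 873 is false
  federation ∈ {FIDE-A, FIDE-B, NAT, REG}: FIDE-B is in the set → true
  world rank ≤ 3479: 3657 ≤ 3479 is false
  holds a wildcard: yes → true
  NOT holds a title: yes → false
  represents host nation: no → false
  events in last 12 months < 46: 43 < 46 is true
  rating < 1618: 2142 < 1618 is false
  age > 16 years: 61 > 16 is true
  career wins between 31 and 194: 100 in [31, 194] is true
  age ≤ 78 years: 61 ≤ 78 is true
  rating ≤ 880: 2142 ≤ 880 is false
Combine:
[1.1.1.1] exactly-one(false, true, false) = true
[1.1.1] NOT true = false
[1.1.2.1.3] false → true (antecedent false ⇒ implication holds) = true
[1.1.2.1] false AND true AND true = false
[1.1.2] NOT false = true
[1.1.3.1] false AND false = false
[1.1.3.2] true OR false = true
[1.1.3] false OR true = true
[1.1.4.3] exactly-one(true, false) = true
[1.1.4] true OR true OR true = true
[1.1] false AND true AND true AND true = false
[1] NOT false = true
[root] NOT true = false
Overall: false → eliminated

Eliminated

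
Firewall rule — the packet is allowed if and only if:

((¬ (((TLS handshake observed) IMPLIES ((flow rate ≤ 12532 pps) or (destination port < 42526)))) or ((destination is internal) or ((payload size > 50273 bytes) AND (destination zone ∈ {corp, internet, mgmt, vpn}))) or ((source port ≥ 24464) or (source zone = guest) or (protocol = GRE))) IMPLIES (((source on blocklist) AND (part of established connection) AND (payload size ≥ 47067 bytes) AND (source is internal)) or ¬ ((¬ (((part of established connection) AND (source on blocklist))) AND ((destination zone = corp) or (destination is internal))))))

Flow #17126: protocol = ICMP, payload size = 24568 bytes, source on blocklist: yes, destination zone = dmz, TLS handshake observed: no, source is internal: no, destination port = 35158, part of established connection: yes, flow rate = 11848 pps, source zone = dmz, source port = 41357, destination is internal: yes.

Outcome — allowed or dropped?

Atomic conditions:
  TLS handshake observed: no → false
  flow rate ≤ 12532 pps: 11848 ≤ 12532 is true
  destination port < 42526: 35158 < 42526 is true
  destination is internal: yes → true
  payload size > 50273 bytes: 24568 > 50273 is false
  destination zone ∈ {corp, internet, mgmt, vpn}: dmz is not in the set → false
  source port ≥ 24464: 41357 ≥ 24464 is true
  source zone = guest: dmz == guest is false
  protocol = GRE: ICMP == GRE is false
  source on blocklist: yes → true
  part of established connection: yes → true
  payload size ≥ 47067 bytes: 24568 ≥ 47067 is false
  source is internal: no → false
  destination zone = corp: dmz == corp is false
Combine:
[1.1.1.2] true OR true = true
[1.1.1] false → true (antecedent false ⇒ implication holds) = true
[1.1] NOT true = false
[1.2.2] false AND false = false
[1.2] true OR false = true
[1.3] true OR false OR false = true
[1] false OR true OR true = true
[2.1] true AND true AND false AND false = false
[2.2.1.1.1] true AND true = true
[2.2.1.1] NOT true = false
[2.2.1.2] false OR true = true
[2.2.1] false AND true = false
[2.2] NOT false = true
[2] false OR true = true
[root] true → true = true
Overall: true → allowed

Allowed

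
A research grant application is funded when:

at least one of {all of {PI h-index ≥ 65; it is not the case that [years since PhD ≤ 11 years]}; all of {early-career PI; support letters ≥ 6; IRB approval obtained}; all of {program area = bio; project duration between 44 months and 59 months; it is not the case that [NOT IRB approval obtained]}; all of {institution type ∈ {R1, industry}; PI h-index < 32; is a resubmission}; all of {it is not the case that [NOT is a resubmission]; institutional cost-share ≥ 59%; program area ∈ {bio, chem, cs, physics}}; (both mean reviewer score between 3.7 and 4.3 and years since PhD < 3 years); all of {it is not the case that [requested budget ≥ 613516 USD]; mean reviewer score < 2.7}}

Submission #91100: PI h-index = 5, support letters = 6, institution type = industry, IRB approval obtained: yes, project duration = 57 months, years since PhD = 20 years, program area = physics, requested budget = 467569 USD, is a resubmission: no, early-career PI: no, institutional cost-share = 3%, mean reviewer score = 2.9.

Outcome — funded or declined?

Atomic conditions:
  PI h-index ≥ 65: 5 ≥ 65 is false
  years since PhD ≤ 11 years: 20 ≤ 11 is false
  early-career PI: no → false
  support letters ≥ 6: 6 ≥ 6 is true
  IRB approval obtained: yes → true
  program area = bio: physics == bio is false
  project duration between 44 months and 59 months: 57 in [44, 59] is true
  NOT IRB approval obtained: yes → false
  institution type ∈ {R1, industry}: industry is in the set → true
  PI h-index < 32: 5 < 32 is true
  is a resubmission: no → false
  NOT is a resubmission: no → true
  institutional cost-share ≥ 59%: 3 ≥ 59 is false
  program area ∈ {bio, chem, cs, physics}: physics is in the set → true
  mean reviewer score between 3.7 and 4.3: 2.9 in [3.7, 4.3] is false
  years since PhD < 3 years: 20 < 3 is false
  requested budget ≥ 613516 USD: 467569 ≥ 613516 is false
  mean reviewer score < 2.7: 2.9 < 2.7 is false
Combine:
[1.2] NOT false = true
[1] false AND true = false
[2] false AND true AND true = false
[3.3] NOT false = true
[3] false AND true AND true = false
[4] true AND true AND false = false
[5.1] NOT true = false
[5] false AND false AND true = false
[6] false AND false = false
[7.1] NOT false = true
[7] true AND false = false
[root] false OR false OR false OR false OR false OR false OR false = false
Overall: false → declined

Declined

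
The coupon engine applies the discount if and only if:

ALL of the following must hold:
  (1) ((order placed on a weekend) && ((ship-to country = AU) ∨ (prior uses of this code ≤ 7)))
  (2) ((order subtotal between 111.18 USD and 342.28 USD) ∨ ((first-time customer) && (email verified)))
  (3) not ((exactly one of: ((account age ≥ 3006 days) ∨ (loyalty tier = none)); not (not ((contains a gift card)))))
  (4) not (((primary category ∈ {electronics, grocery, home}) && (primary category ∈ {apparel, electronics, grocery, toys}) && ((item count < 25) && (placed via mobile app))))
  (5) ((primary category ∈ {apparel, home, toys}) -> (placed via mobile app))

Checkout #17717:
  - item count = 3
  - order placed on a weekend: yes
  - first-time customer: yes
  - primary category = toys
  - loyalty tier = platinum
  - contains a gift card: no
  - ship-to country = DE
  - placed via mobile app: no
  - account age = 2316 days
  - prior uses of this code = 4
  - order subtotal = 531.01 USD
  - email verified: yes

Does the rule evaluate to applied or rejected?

Rejected

Atomic conditions:
  order placed on a weekend: yes → true
  ship-to country = AU: DE == AU is false
  prior uses of this code ≤ 7: 4 ≤ 7 is true
  order subtotal between 111.18 USD and 342.28 USD: 531.01 in [111.18, 342.28] is false
  first-time customer: yes → true
  email verified: yes → true
  account age ≥ 3006 days: 2316 ≥ 3006 is false
  loyalty tier = none: platinum == none is false
  contains a gift card: no → false
  primary category ∈ {electronics, grocery, home}: toys is not in the set → false
  primary category ∈ {apparel, electronics, grocery, toys}: toys is in the set → true
  item count < 25: 3 < 25 is true
  placed via mobile app: no → false
  primary category ∈ {apparel, home, toys}: toys is in the set → true
Combine:
[1.2] false OR true = true
[1] true AND true = true
[2.2] true AND true = true
[2] false OR true = true
[3.1.1] false OR false = false
[3.1.2.1] NOT false = true
[3.1.2] NOT true = false
[3.1] exactly-one(false, false) = false
[3] NOT false = true
[4.1.3] true AND false = false
[4.1] false AND true AND false = false
[4] NOT false = true
[5] true → false = false
[root] true AND true AND true AND true AND false = false
Overall: false → rejected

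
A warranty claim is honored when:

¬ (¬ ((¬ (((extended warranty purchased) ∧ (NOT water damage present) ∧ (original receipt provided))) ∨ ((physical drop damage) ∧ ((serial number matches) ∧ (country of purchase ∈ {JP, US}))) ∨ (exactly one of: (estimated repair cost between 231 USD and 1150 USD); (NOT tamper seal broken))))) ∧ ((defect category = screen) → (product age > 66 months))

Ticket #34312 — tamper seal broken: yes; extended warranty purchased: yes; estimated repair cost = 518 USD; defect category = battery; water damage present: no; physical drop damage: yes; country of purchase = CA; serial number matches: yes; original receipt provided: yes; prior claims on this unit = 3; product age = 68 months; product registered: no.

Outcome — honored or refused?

Honored

Atomic conditions:
  extended warranty purchased: yes → true
  NOT water damage present: no → true
  original receipt provided: yes → true
  physical drop damage: yes → true
  serial number matches: yes → true
  country of purchase ∈ {JP, US}: CA is not in the set → false
  estimated repair cost between 231 USD and 1150 USD: 518 in [231, 1150] is true
  NOT tamper seal broken: yes → false
  defect category = screen: battery == screen is false
  product age > 66 months: 68 > 66 is true
Combine:
[1.1.1.1.1] true AND true AND true = true
[1.1.1.1] NOT true = false
[1.1.1.2.2] true AND false = false
[1.1.1.2] true AND false = false
[1.1.1.3] exactly-one(true, false) = true
[1.1.1] false OR false OR true = true
[1.1] NOT true = false
[1] NOT false = true
[2] false → true (antecedent false ⇒ implication holds) = true
[root] true AND true = true
Overall: true → honored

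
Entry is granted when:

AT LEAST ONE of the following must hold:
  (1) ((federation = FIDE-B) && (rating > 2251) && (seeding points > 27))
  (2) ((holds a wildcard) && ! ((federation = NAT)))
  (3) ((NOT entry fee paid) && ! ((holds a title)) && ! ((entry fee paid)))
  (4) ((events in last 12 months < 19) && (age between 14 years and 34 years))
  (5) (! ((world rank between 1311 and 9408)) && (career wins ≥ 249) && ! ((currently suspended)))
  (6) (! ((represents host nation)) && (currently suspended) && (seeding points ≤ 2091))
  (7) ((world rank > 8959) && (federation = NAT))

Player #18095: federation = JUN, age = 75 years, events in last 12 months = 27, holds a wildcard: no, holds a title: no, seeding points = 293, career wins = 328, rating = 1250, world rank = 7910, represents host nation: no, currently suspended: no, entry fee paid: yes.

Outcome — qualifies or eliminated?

Atomic conditions:
  federation = FIDE-B: JUN == FIDE-B is false
  rating > 2251: 1250 > 2251 is false
  seeding points > 27: 293 > 27 is true
  holds a wildcard: no → false
  federation = NAT: JUN == NAT is false
  NOT entry fee paid: yes → false
  holds a title: no → false
  entry fee paid: yes → true
  events in last 12 months < 19: 27 < 19 is false
  age between 14 years and 34 years: 75 in [14, 34] is false
  world rank between 1311 and 9408: 7910 in [1311, 9408] is true
  career wins ≥ 249: 328 ≥ 249 is true
  currently suspended: no → false
  represents host nation: no → false
  seeding points ≤ 2091: 293 ≤ 2091 is true
  world rank > 8959: 7910 > 8959 is false
Combine:
[1] false AND false AND true = false
[2.2] NOT false = true
[2] false AND true = false
[3.2] NOT false = true
[3.3] NOT true = false
[3] false AND true AND false = false
[4] false AND false = false
[5.1] NOT true = false
[5.3] NOT false = true
[5] false AND true AND true = false
[6.1] NOT false = true
[6] true AND false AND true = false
[7] false AND false = false
[root] false OR false OR false OR false OR false OR false OR false = false
Overall: false → eliminated

Eliminated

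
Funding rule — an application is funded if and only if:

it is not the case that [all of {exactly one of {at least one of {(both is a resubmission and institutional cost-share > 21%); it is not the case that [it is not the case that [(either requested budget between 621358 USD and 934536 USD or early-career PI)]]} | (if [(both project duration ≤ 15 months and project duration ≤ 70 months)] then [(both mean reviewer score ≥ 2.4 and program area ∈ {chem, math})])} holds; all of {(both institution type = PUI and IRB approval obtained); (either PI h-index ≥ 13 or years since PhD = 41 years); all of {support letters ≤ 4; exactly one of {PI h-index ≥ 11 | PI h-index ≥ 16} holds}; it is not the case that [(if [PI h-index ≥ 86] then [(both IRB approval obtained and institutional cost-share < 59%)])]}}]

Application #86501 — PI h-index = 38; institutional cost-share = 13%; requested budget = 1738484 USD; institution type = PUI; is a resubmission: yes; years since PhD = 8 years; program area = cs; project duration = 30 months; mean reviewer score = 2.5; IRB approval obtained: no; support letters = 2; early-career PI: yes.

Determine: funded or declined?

Funded

Atomic conditions:
  is a resubmission: yes → true
  institutional cost-share > 21%: 13 > 21 is false
  requested budget between 621358 USD and 934536 USD: 1738484 in [621358, 934536] is false
  early-career PI: yes → true
  project duration ≤ 15 months: 30 ≤ 15 is false
  project duration ≤ 70 months: 30 ≤ 70 is true
  mean reviewer score ≥ 2.4: 2.5 ≥ 2.4 is true
  program area ∈ {chem, math}: cs is not in the set → false
  institution type = PUI: PUI == PUI is true
  IRB approval obtained: no → false
  PI h-index ≥ 13: 38 ≥ 13 is true
  years since PhD = 41 years: 8 == 41 is false
  support letters ≤ 4: 2 ≤ 4 is true
  PI h-index ≥ 11: 38 ≥ 11 is true
  PI h-index ≥ 16: 38 ≥ 16 is true
  PI h-index ≥ 86: 38 ≥ 86 is false
  institutional cost-share < 59%: 13 < 59 is true
Combine:
[1.1.1.1] true AND false = false
[1.1.1.2.1.1] false OR true = true
[1.1.1.2.1] NOT true = false
[1.1.1.2] NOT false = true
[1.1.1] false OR true = true
[1.1.2.1] false AND true = false
[1.1.2.2] true AND false = false
[1.1.2] false → false (antecedent false ⇒ implication holds) = true
[1.1] exactly-one(true, true) = false
[1.2.1] true AND false = false
[1.2.2] true OR false = true
[1.2.3.2] exactly-one(true, true) = false
[1.2.3] true AND false = false
[1.2.4.1.2] false AND true = false
[1.2.4.1] false → false (antecedent false ⇒ implication holds) = true
[1.2.4] NOT true = false
[1.2] false AND true AND false AND false = false
[1] false AND false = false
[root] NOT false = true
Overall: true → funded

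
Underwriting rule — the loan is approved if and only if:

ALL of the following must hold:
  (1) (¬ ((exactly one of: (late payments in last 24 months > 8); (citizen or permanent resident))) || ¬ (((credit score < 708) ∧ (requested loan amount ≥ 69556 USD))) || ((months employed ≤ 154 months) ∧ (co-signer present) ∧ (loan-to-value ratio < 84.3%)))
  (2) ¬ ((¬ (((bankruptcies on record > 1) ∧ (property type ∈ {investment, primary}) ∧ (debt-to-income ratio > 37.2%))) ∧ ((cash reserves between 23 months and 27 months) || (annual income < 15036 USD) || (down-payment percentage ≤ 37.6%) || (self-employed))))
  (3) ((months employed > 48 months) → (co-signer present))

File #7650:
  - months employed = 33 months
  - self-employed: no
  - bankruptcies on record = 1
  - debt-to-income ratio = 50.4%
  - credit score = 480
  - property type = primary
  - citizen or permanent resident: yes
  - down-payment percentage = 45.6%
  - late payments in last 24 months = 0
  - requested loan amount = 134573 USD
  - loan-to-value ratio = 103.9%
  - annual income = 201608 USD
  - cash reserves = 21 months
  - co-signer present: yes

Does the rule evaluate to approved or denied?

Denied

Atomic conditions:
  late payments in last 24 months > 8: 0 > 8 is false
  citizen or permanent resident: yes → true
  credit score < 708: 480 < 708 is true
  requested loan amount ≥ 69556 USD: 134573 ≥ 69556 is true
  months employed ≤ 154 months: 33 ≤ 154 is true
  co-signer present: yes → true
  loan-to-value ratio < 84.3%: 103.9 < 84.3 is false
  bankruptcies on record > 1: 1 > 1 is false
  property type ∈ {investment, primary}: primary is in the set → true
  debt-to-income ratio > 37.2%: 50.4 > 37.2 is true
  cash reserves between 23 months and 27 months: 21 in [23, 27] is false
  annual income < 15036 USD: 201608 < 15036 is false
  down-payment percentage ≤ 37.6%: 45.6 ≤ 37.6 is false
  self-employed: no → false
  months employed > 48 months: 33 > 48 is false
Combine:
[1.1.1] exactly-one(false, true) = true
[1.1] NOT true = false
[1.2.1] true AND true = true
[1.2] NOT true = false
[1.3] true AND true AND false = false
[1] false OR false OR false = false
[2.1.1.1] false AND true AND true = false
[2.1.1] NOT false = true
[2.1.2] false OR false OR false OR false = false
[2.1] true AND false = false
[2] NOT false = true
[3] false → true (antecedent false ⇒ implication holds) = true
[root] false AND true AND true = false
Overall: false → denied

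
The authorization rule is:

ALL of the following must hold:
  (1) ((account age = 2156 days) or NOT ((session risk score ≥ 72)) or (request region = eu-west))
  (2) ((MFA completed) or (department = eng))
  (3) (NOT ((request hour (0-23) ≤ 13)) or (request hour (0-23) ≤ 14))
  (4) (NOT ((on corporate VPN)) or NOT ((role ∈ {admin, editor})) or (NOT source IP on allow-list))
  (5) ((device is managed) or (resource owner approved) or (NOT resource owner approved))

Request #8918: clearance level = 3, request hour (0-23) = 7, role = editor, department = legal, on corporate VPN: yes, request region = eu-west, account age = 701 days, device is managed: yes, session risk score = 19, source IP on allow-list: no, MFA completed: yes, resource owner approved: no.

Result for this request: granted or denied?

Atomic conditions:
  account age = 2156 days: 701 == 2156 is false
  session risk score ≥ 72: 19 ≥ 72 is false
  request region = eu-west: eu-west == eu-west is true
  MFA completed: yes → true
  department = eng: legal == eng is false
  request hour (0-23) ≤ 13: 7 ≤ 13 is true
  request hour (0-23) ≤ 14: 7 ≤ 14 is true
  on corporate VPN: yes → true
  role ∈ {admin, editor}: editor is in the set → true
  NOT source IP on allow-list: no → true
  device is managed: yes → true
  resource owner approved: no → false
  NOT resource owner approved: no → true
Combine:
[1.2] NOT false = true
[1] false OR true OR true = true
[2] true OR false = true
[3.1] NOT true = false
[3] false OR true = true
[4.1] NOT true = false
[4.2] NOT true = false
[4] false OR false OR true = true
[5] true OR false OR true = true
[root] true AND true AND true AND true AND true = true
Overall: true → granted

Granted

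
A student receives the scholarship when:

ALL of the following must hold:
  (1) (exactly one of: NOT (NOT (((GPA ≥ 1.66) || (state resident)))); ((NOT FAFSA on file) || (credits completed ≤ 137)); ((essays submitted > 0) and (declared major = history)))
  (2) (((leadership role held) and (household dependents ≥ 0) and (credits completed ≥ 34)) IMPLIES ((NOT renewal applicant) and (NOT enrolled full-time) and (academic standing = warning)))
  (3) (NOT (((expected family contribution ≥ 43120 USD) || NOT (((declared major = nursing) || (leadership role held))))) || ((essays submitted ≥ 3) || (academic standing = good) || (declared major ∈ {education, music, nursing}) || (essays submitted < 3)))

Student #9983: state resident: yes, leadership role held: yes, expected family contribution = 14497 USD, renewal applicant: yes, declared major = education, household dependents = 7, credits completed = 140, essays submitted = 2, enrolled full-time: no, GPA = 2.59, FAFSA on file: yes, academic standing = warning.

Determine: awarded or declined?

Declined

Atomic conditions:
  GPA ≥ 1.66: 2.59 ≥ 1.66 is true
  state resident: yes → true
  NOT FAFSA on file: yes → false
  credits completed ≤ 137: 140 ≤ 137 is false
  essays submitted > 0: 2 > 0 is true
  declared major = history: education == history is false
  leadership role held: yes → true
  household dependents ≥ 0: 7 ≥ 0 is true
  credits completed ≥ 34: 140 ≥ 34 is true
  NOT renewal applicant: yes → false
  NOT enrolled full-time: no → true
  academic standing = warning: warning == warning is true
  expected family contribution ≥ 43120 USD: 14497 ≥ 43120 is false
  declared major = nursing: education == nursing is false
  essays submitted ≥ 3: 2 ≥ 3 is false
  academic standing = good: warning == good is false
  declared major ∈ {education, music, nursing}: education is in the set → true
  essays submitted < 3: 2 < 3 is true
Combine:
[1.1.1.1] true OR true = true
[1.1.1] NOT true = false
[1.1] NOT false = true
[1.2] false OR false = false
[1.3] true AND false = false
[1] exactly-one(true, false, false) = true
[2.1] true AND true AND true = true
[2.2] false AND true AND true = false
[2] true → false = false
[3.1.1.2.1] false OR true = true
[3.1.1.2] NOT true = false
[3.1.1] false OR false = false
[3.1] NOT false = true
[3.2] false OR false OR true OR true = true
[3] true OR true = true
[root] true AND false AND true = false
Overall: false → declined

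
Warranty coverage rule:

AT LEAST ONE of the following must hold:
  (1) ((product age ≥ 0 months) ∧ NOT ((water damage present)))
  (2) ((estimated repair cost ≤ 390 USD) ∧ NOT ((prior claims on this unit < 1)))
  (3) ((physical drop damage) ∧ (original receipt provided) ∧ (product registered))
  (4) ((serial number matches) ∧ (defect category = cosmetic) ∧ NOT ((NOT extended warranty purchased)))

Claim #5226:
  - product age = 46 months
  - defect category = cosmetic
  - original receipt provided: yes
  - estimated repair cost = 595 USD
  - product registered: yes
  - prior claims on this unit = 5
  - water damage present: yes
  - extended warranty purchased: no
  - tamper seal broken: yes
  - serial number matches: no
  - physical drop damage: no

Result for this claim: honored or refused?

Atomic conditions:
  product age ≥ 0 months: 46 ≥ 0 is true
  water damage present: yes → true
  estimated repair cost ≤ 390 USD: 595 ≤ 390 is false
  prior claims on this unit < 1: 5 < 1 is false
  physical drop damage: no → false
  original receipt provided: yes → true
  product registered: yes → true
  serial number matches: no → false
  defect category = cosmetic: cosmetic == cosmetic is true
  NOT extended warranty purchased: no → true
Combine:
[1.2] NOT true = false
[1] true AND false = false
[2.2] NOT false = true
[2] false AND true = false
[3] false AND true AND true = false
[4.3] NOT true = false
[4] false AND true AND false = false
[root] false OR false OR false OR false = false
Overall: false → refused

Refused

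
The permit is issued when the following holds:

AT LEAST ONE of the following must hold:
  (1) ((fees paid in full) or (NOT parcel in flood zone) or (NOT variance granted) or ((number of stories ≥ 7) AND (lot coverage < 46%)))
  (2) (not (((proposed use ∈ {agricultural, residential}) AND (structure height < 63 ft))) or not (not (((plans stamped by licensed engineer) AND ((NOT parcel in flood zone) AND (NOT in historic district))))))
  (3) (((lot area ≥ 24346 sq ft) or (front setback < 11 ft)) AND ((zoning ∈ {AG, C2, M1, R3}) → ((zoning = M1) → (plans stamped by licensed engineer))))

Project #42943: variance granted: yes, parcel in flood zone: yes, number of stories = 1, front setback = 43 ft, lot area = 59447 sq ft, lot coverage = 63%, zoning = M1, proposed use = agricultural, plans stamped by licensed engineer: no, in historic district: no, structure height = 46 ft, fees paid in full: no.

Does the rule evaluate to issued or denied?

Denied

Atomic conditions:
  fees paid in full: no → false
  NOT parcel in flood zone: yes → false
  NOT variance granted: yes → false
  number of stories ≥ 7: 1 ≥ 7 is false
  lot coverage < 46%: 63 < 46 is false
  proposed use ∈ {agricultural, residential}: agricultural is in the set → true
  structure height < 63 ft: 46 < 63 is true
  plans stamped by licensed engineer: no → false
  NOT in historic district: no → true
  lot area ≥ 24346 sq ft: 59447 ≥ 24346 is true
  front setback < 11 ft: 43 < 11 is false
  zoning ∈ {AG, C2, M1, R3}: M1 is in the set → true
  zoning = M1: M1 == M1 is true
Combine:
[1.4] false AND false = false
[1] false OR false OR false OR false = false
[2.1.1] true AND true = true
[2.1] NOT true = false
[2.2.1.1.2] false AND true = false
[2.2.1.1] false AND false = false
[2.2.1] NOT false = true
[2.2] NOT true = false
[2] false OR false = false
[3.1] true OR false = true
[3.2.2] true → false = false
[3.2] true → false = false
[3] true AND false = false
[root] false OR false OR false = false
Overall: false → denied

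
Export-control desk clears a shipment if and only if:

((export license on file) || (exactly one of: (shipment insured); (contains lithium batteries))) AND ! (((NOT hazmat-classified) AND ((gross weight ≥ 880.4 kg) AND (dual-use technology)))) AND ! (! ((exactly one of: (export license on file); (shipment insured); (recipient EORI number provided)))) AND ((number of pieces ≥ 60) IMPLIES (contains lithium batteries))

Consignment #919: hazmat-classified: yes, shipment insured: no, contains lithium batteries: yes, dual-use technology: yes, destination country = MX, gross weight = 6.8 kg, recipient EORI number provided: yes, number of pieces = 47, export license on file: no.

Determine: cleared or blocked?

Cleared

Atomic conditions:
  export license on file: no → false
  shipment insured: no → false
  contains lithium batteries: yes → true
  NOT hazmat-classified: yes → false
  gross weight ≥ 880.4 kg: 6.8 ≥ 880.4 is false
  dual-use technology: yes → true
  recipient EORI number provided: yes → true
  number of pieces ≥ 60: 47 ≥ 60 is false
Combine:
[1.2] exactly-one(false, true) = true
[1] false OR true = true
[2.1.2] false AND true = false
[2.1] false AND false = false
[2] NOT false = true
[3.1.1] exactly-one(false, false, true) = true
[3.1] NOT true = false
[3] NOT false = true
[4] false → true (antecedent false ⇒ implication holds) = true
[root] true AND true AND true AND true = true
Overall: true → cleared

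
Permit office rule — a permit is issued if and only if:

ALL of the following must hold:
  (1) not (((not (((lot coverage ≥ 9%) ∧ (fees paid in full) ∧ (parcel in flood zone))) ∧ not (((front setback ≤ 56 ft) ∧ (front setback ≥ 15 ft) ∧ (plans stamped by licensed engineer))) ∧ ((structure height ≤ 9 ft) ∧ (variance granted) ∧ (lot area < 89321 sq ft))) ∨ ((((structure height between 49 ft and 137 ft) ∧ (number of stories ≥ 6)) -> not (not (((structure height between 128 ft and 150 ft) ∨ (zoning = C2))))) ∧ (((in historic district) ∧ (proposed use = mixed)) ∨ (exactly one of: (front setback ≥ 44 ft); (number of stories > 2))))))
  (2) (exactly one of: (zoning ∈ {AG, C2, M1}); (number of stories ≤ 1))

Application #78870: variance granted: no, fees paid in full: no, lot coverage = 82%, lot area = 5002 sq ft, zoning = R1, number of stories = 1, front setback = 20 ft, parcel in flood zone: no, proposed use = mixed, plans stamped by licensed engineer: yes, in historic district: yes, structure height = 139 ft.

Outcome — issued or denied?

Denied

Atomic conditions:
  lot coverage ≥ 9%: 82 ≥ 9 is true
  fees paid in full: no → false
  parcel in flood zone: no → false
  front setback ≤ 56 ft: 20 ≤ 56 is true
  front setback ≥ 15 ft: 20 ≥ 15 is true
  plans stamped by licensed engineer: yes → true
  structure height ≤ 9 ft: 139 ≤ 9 is false
  variance granted: no → false
  lot area < 89321 sq ft: 5002 < 89321 is true
  structure height between 49 ft and 137 ft: 139 in [49, 137] is false
  number of stories ≥ 6: 1 ≥ 6 is false
  structure height between 128 ft and 150 ft: 139 in [128, 150] is true
  zoning = C2: R1 == C2 is false
  in historic district: yes → true
  proposed use = mixed: mixed == mixed is true
  front setback ≥ 44 ft: 20 ≥ 44 is false
  number of stories > 2: 1 > 2 is false
  zoning ∈ {AG, C2, M1}: R1 is not in the set → false
  number of stories ≤ 1: 1 ≤ 1 is true
Combine:
[1.1.1.1.1] true AND false AND false = false
[1.1.1.1] NOT false = true
[1.1.1.2.1] true AND true AND true = true
[1.1.1.2] NOT true = false
[1.1.1.3] false AND false AND true = false
[1.1.1] true AND false AND false = false
[1.1.2.1.1] false AND false = false
[1.1.2.1.2.1.1] true OR false = true
[1.1.2.1.2.1] NOT true = false
[1.1.2.1.2] NOT false = true
[1.1.2.1] false → true (antecedent false ⇒ implication holds) = true
[1.1.2.2.1] true AND true = true
[1.1.2.2.2] exactly-one(false, false) = false
[1.1.2.2] true OR false = true
[1.1.2] true AND true = true
[1.1] false OR true = true
[1] NOT true = false
[2] exactly-one(false, true) = true
[root] false AND true = false
Overall: false → denied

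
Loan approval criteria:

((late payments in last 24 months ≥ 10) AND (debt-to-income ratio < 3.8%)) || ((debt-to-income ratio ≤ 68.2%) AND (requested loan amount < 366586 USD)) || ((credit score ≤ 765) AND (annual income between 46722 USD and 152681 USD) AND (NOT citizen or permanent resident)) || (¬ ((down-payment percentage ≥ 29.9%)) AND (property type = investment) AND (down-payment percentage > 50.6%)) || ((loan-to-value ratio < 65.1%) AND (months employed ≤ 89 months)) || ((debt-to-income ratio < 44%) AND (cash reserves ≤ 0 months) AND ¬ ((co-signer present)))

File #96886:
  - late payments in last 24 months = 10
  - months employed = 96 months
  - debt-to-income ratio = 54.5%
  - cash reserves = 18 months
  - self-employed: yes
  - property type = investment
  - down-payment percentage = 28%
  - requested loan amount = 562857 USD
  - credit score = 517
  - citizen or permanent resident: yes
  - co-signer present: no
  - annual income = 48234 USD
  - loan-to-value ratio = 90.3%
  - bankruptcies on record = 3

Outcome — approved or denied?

Denied

Atomic conditions:
  late payments in last 24 months ≥ 10: 10 ≥ 10 is true
  debt-to-income ratio < 3.8%: 54.5 < 3.8 is false
  debt-to-income ratio ≤ 68.2%: 54.5 ≤ 68.2 is true
  requested loan amount < 366586 USD: 562857 < 366586 is false
  credit score ≤ 765: 517 ≤ 765 is true
  annual income between 46722 USD and 152681 USD: 48234 in [46722, 152681] is true
  NOT citizen or permanent resident: yes → false
  down-payment percentage ≥ 29.9%: 28 ≥ 29.9 is false
  property type = investment: investment == investment is true
  down-payment percentage > 50.6%: 28 > 50.6 is false
  loan-to-value ratio < 65.1%: 90.3 < 65.1 is false
  months employed ≤ 89 months: 96 ≤ 89 is false
  debt-to-income ratio < 44%: 54.5 < 44 is false
  cash reserves ≤ 0 months: 18 ≤ 0 is false
  co-signer present: no → false
Combine:
[1] true AND false = false
[2] true AND false = false
[3] true AND true AND false = false
[4.1] NOT false = true
[4] true AND true AND false = false
[5] false AND false = false
[6.3] NOT false = true
[6] false AND false AND true = false
[root] false OR false OR false OR false OR false OR false = false
Overall: false → denied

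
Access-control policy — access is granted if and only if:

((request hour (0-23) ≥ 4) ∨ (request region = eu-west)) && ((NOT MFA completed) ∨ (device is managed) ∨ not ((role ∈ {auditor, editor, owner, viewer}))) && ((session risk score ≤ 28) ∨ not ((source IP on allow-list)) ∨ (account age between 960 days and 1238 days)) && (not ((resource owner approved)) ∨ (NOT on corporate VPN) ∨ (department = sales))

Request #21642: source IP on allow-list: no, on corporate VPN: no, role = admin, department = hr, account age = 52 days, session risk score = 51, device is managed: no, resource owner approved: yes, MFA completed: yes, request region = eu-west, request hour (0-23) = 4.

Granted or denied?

Granted

Atomic conditions:
  request hour (0-23) ≥ 4: 4 ≥ 4 is true
  request region = eu-west: eu-west == eu-west is true
  NOT MFA completed: yes → false
  device is managed: no → false
  role ∈ {auditor, editor, owner, viewer}: admin is not in the set → false
  session risk score ≤ 28: 51 ≤ 28 is false
  source IP on allow-list: no → false
  account age between 960 days and 1238 days: 52 in [960, 1238] is false
  resource owner approved: yes → true
  NOT on corporate VPN: no → true
  department = sales: hr == sales is false
Combine:
[1] true OR true = true
[2.3] NOT false = true
[2] false OR false OR true = true
[3.2] NOT false = true
[3] false OR true OR false = true
[4.1] NOT true = false
[4] false OR true OR false = true
[root] true AND true AND true AND true = true
Overall: true → granted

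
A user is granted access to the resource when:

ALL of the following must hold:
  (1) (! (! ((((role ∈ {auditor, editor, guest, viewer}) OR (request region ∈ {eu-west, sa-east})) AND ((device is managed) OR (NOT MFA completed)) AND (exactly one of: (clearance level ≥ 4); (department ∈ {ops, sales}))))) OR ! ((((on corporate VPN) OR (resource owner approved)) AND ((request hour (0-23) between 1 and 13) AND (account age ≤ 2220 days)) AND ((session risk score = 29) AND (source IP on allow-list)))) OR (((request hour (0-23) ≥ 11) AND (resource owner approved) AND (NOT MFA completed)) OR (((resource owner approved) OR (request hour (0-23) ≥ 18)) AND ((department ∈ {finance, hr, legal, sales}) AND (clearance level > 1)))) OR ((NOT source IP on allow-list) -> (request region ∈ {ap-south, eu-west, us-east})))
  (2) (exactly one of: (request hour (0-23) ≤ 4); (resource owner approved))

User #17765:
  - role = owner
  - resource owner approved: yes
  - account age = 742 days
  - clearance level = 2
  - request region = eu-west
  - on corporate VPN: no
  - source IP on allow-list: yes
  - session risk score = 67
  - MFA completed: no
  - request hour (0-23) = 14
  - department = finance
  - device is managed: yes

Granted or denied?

Atomic conditions:
  role ∈ {auditor, editor, guest, viewer}: owner is not in the set → false
  request region ∈ {eu-west, sa-east}: eu-west is in the set → true
  device is managed: yes → true
  NOT MFA completed: no → true
  clearance level ≥ 4: 2 ≥ 4 is false
  department ∈ {ops, sales}: finance is not in the set → false
  on corporate VPN: no → false
  resource owner approved: yes → true
  request hour (0-23) between 1 and 13: 14 in [1, 13] is false
  account age ≤ 2220 days: 742 ≤ 2220 is true
  session risk score = 29: 67 == 29 is false
  source IP on allow-list: yes → true
  request hour (0-23) ≥ 11: 14 ≥ 11 is true
  request hour (0-23) ≥ 18: 14 ≥ 18 is false
  department ∈ {finance, hr, legal, sales}: finance is in the set → true
  clearance level > 1: 2 > 1 is true
  NOT source IP on allow-list: yes → false
  request region ∈ {ap-south, eu-west, us-east}: eu-west is in the set → true
  request hour (0-23) ≤ 4: 14 ≤ 4 is false
Combine:
[1.1.1.1.1] false OR true = true
[1.1.1.1.2] true OR true = true
[1.1.1.1.3] exactly-one(false, false) = false
[1.1.1.1] true AND true AND false = false
[1.1.1] NOT false = true
[1.1] NOT true = false
[1.2.1.1] false OR true = true
[1.2.1.2] false AND true = false
[1.2.1.3] false AND true = false
[1.2.1] true AND false AND false = false
[1.2] NOT false = true
[1.3.1] true AND true AND true = true
[1.3.2.1] true OR false = true
[1.3.2.2] true AND true = true
[1.3.2] true AND true = true
[1.3] true OR true = true
[1.4] false → true (antecedent false ⇒ implication holds) = true
[1] false OR true OR true OR true = true
[2] exactly-one(false, true) = true
[root] true AND true = true
Overall: true → granted

Granted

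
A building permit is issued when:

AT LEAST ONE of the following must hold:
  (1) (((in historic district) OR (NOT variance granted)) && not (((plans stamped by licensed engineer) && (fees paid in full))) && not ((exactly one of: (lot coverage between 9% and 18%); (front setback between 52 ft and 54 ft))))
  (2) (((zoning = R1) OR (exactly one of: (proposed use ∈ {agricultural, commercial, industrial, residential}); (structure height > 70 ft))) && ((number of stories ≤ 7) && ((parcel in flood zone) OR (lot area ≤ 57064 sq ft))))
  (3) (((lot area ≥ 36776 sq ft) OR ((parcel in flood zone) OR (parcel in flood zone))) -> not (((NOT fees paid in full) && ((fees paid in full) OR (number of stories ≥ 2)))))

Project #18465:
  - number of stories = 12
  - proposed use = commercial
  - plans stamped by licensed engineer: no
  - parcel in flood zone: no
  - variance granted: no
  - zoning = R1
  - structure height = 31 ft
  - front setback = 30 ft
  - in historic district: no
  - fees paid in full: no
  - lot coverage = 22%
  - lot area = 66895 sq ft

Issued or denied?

Atomic conditions:
  in historic district: no → false
  NOT variance granted: no → true
  plans stamped by licensed engineer: no → false
  fees paid in full: no → false
  lot coverage between 9% and 18%: 22 in [9, 18] is false
  front setback between 52 ft and 54 ft: 30 in [52, 54] is false
  zoning = R1: R1 == R1 is true
  proposed use ∈ {agricultural, commercial, industrial, residential}: commercial is in the set → true
  structure height > 70 ft: 31 > 70 is false
  number of stories ≤ 7: 12 ≤ 7 is false
  parcel in flood zone: no → false
  lot area ≤ 57064 sq ft: 66895 ≤ 57064 is false
  lot area ≥ 36776 sq ft: 66895 ≥ 36776 is true
  NOT fees paid in full: no → true
  number of stories ≥ 2: 12 ≥ 2 is true
Combine:
[1.1] false OR true = true
[1.2.1] false AND false = false
[1.2] NOT false = true
[1.3.1] exactly-one(false, false) = false
[1.3] NOT false = true
[1] true AND true AND true = true
[2.1.2] exactly-one(true, false) = true
[2.1] true OR true = true
[2.2.2] false OR false = false
[2.2] false AND false = false
[2] true AND false = false
[3.1.2] false OR false = false
[3.1] true OR false = true
[3.2.1.2] false OR true = true
[3.2.1] true AND true = true
[3.2] NOT true = false
[3] true → false = false
[root] true OR false OR false = true
Overall: true → issued

Issued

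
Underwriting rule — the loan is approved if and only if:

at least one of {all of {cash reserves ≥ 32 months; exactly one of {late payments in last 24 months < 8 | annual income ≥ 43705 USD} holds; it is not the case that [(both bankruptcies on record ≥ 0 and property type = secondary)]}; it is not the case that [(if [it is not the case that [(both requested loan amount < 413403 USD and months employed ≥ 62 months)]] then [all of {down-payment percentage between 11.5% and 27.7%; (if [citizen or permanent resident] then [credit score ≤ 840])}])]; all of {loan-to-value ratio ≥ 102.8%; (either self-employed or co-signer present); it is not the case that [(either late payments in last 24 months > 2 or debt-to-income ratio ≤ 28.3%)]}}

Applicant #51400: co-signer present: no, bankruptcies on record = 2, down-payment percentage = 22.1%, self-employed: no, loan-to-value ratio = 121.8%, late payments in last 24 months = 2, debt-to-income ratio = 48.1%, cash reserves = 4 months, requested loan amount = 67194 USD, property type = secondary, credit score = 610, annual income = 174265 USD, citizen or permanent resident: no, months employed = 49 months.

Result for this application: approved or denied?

Atomic conditions:
  cash reserves ≥ 32 months: 4 ≥ 32 is false
  late payments in last 24 months < 8: 2 < 8 is true
  annual income ≥ 43705 USD: 174265 ≥ 43705 is true
  bankruptcies on record ≥ 0: 2 ≥ 0 is true
  property type = secondary: secondary == secondary is true
  requested loan amount < 413403 USD: 67194 < 413403 is true
  months employed ≥ 62 months: 49 ≥ 62 is false
  down-payment percentage between 11.5% and 27.7%: 22.1 in [11.5, 27.7] is true
  citizen or permanent resident: no → false
  credit score ≤ 840: 610 ≤ 840 is true
  loan-to-value ratio ≥ 102.8%: 121.8 ≥ 102.8 is true
  self-employed: no → false
  co-signer present: no → false
  late payments in last 24 months > 2: 2 > 2 is false
  debt-to-income ratio ≤ 28.3%: 48.1 ≤ 28.3 is false
Combine:
[1.2] exactly-one(true, true) = false
[1.3.1] true AND true = true
[1.3] NOT true = false
[1] false AND false AND false = false
[2.1.1.1] true AND false = false
[2.1.1] NOT false = true
[2.1.2.2] false → true (antecedent false ⇒ implication holds) = true
[2.1.2] true AND true = true
[2.1] true → true = true
[2] NOT true = false
[3.2] false OR false = false
[3.3.1] false OR false = false
[3.3] NOT false = true
[3] true AND false AND true = false
[root] false OR false OR false = false
Overall: false → denied

Denied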